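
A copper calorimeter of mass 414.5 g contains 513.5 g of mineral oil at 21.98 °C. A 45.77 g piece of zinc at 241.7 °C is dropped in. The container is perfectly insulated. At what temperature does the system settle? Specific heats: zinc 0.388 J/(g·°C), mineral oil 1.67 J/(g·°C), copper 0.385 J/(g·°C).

T_f ≈ 25.8 °C

Taking heat into each body as positive, Σ m c ΔT = 0:
45.77·0.388·(T − 241.7) + 513.5·1.67·(T − 21.98) + 414.5·0.385·(T − 21.98) = 0
(17.76 + 857.54 + 159.58) T = 17.76·241.7 + 857.54·21.98 + 159.58·21.98
T ≈ 25.75 °C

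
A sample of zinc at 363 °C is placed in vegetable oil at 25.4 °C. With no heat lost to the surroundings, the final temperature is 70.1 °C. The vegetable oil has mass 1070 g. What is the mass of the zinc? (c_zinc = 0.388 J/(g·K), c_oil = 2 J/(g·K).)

m ≈ 842 g

Heat gained plus heat lost sum to zero:
m×0.388×(70.1 − 363) + 1070×2×(70.1 − 25.4) = 0
-113.65 m = -95658
m = -95658/-113.65 ≈ 841.7 g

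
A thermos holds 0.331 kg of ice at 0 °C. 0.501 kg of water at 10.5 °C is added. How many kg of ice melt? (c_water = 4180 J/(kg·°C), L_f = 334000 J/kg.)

m_melted ≈ 0.0658 kg

Heat available from the water dropping to 0 °C: 0.501·4180·10.5 = 21989 J.
Melting all 0.331 kg of ice would need 0.331·334000 = 110554 J.
21989 J < 110554 J, so only part of the ice melts and the system sits at 0 °C.
Mass melted = 21989/334000 ≈ 0.06584 kg.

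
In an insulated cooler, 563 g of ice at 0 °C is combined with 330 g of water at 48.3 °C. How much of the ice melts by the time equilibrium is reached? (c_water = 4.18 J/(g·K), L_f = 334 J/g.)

Cooling the water to 0 °C releases 330·4.18·48.3 = 66625 J.
Fully melting the ice requires m_ice L_f = 563·334 = 188042 J.
Since 66625 < 188042 J, not all the ice melts; equilibrium is at 0 °C.
m_melt = 66625 / L_f = 199.5 g.

m_melted ≈ 199 g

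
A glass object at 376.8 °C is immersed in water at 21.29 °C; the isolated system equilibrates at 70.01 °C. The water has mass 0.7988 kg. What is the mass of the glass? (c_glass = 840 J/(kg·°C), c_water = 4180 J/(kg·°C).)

Setting the total heat transfer to zero:
m·840·(70.01 − 376.8) + 0.7988·4180·(70.01 − 21.29) = 0
-257704 m = -162675
m = -162675/-257704 ≈ 0.6312 kg

m ≈ 0.631 kg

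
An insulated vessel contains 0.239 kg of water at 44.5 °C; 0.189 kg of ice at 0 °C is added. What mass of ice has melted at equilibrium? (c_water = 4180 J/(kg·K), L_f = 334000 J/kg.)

Cooling the water to 0 °C releases 0.239·4180·44.5 = 44456 J.
Fully melting the ice requires m_ice L_f = 0.189·334000 = 63126 J.
Since 44456 < 63126 J, not all the ice melts; equilibrium is at 0 °C.
m_melt = 44456 / L_f = 0.1331 kg.

m_melted ≈ 0.133 kg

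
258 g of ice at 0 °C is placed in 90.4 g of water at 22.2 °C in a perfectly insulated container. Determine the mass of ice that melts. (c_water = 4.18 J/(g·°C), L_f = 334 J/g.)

Cooling the water to 0 °C releases 90.4·4.18·22.2 = 8388.8 J.
To melt every bit of ice: 258·334 = 86172 J.
8388.8 J < 86172 J, so only part of the ice melts and the system sits at 0 °C.
Mass melted = 8388.8/334 ≈ 25.12 g.

m_melted ≈ 25.1 g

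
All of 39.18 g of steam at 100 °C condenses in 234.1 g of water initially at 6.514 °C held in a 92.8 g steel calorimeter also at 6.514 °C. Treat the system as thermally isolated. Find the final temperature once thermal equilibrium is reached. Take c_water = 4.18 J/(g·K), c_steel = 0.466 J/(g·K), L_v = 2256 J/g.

Let T be the final temperature. ΣQ_i = 0:
latent heat released on condensation: 39.18×2256 = 88390; condensate cools 100→T: 39.18×4.18×(T − 100) = 163.77(T − 100); water warms: 234.1×4.18×(T − 6.514) = 978.54(T − 6.514); cup: 43.24(T − 6.514)
1185.6 T = 88390 + 16377 + 6655.9 = 111423
T ≈ 93.98 °C (< 100 °C, so full condensation is consistent).

T_f ≈ 94.0 °C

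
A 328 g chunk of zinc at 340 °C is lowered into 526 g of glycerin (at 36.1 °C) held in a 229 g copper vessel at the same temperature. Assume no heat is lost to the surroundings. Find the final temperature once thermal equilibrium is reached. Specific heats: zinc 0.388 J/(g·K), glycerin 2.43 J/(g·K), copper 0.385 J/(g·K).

T_f ≈ 62.0 °C

Net heat exchanged in the isolated system is zero:
328×0.388×(T − 340) + 526×2.43×(T − 36.1) + 229×0.385×(T − 36.1) = 0
127.26(T − 340) + 1278.2(T − 36.1) + 88.17(T − 36.1) = 0
1493.6 T = 92595
T ≈ 61.99 °C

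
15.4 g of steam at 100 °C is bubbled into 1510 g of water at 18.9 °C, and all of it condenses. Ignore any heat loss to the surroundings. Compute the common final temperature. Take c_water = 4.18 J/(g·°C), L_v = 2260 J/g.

Net heat exchanged in the isolated system is zero:
latent heat released on condensation: 15.4×2260 = 34804; condensate cools 100→T: 15.4×4.18×(T − 100) = 64.37(T − 100); water warms: 1510×4.18×(T − 18.9) = 6311.8(T − 18.9)
6376.2 T = 34804 + 6437.2 + 119293 = 160534
T ≈ 25.18 °C — below 100 °C, confirming all the steam condensed.

T_f ≈ 25.2 °C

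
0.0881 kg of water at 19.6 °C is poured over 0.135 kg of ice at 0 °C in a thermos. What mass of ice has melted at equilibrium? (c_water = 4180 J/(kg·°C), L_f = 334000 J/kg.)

Cooling the water to 0 °C releases 0.0881·4180·19.6 = 7217.9 J.
Fully melting the ice requires m_ice L_f = 0.135·334000 = 45090 J.
Since 7217.9 < 45090 J, not all the ice melts; equilibrium is at 0 °C.
m_melted·334000 = 7217.9  ⇒  m_melted ≈ 0.02161 kg.

m_melted ≈ 0.0216 kg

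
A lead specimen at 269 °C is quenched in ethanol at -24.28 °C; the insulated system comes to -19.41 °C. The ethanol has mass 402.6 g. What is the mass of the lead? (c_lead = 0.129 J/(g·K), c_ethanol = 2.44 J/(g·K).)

m ≈ 129 g

Taking heat into each body as positive, Σ m c ΔT = 0:
m·0.129·(-19.41 − 269) + 402.6·2.44·(-19.41 − (-24.28)) = 0
-37.2 m = -4784
m = -4784/-37.2 ≈ 128.6 g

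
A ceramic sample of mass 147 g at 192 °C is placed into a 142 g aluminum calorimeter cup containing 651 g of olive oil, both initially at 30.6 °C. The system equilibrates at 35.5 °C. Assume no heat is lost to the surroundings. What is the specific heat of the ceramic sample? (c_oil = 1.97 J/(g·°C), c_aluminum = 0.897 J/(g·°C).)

Setting the total heat transfer to zero:
147·c·(35.5 − 192) + 651·1.97·(35.5 − 30.6) + 142·0.897·(35.5 − 30.6) = 0
-23006 c = -6908.2
c = -6908.2/-23006 ≈ 0.3003 J/(g·°C)

c ≈ 0.3 J/(g·°C)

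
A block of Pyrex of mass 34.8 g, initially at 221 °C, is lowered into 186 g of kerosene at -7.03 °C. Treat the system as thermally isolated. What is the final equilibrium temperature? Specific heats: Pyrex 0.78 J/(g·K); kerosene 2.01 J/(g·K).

T_f ≈ 8.4 °C

Energy conservation, ΣQ = 0:
34.8*0.78*(T − 221) + 186*2.01*(T − (-7.03)) = 0
27.14(T − 221) + 373.86(T − (-7.03)) = 0
(27.14 + 373.86) T = 27.14*221 + 373.86*(-7.03)
T = 3370.6 / 401 = 8.41 °C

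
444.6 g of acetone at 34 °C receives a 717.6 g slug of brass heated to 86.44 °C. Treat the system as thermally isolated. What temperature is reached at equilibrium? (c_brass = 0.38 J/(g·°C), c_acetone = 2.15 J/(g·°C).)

T_f ≈ 45.6 °C

T_f is the heat-capacity-weighted average of the initial temperatures:
T_f = (272.69×86.44 + 955.89×34) / (272.69 + 955.89)
    = 56071 / 1228.6 ≈ 45.64 °C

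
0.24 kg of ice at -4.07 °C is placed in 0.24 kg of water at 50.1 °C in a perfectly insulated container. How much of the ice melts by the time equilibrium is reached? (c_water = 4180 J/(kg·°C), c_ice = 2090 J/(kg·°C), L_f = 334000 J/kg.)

m_melted ≈ 0.144 kg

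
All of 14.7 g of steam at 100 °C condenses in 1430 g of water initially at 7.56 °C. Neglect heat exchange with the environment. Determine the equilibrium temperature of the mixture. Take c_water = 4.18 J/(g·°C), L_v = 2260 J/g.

T_f ≈ 14.0 °C

Conservation of energy gives ΣQ = 0:
condense steam: −14.7×2260 = −33222
  condensate cools 100→T: 14.7×4.18×(T − 100) = 61.45(T − 100)
  water warms: 1430×4.18×(T − 7.56) = 5977.4(T − 7.56)
6038.8 T = 33222 + 6144.6 + 45189 = 84556
T ≈ 14.00 °C (< 100 °C, so full condensation is consistent).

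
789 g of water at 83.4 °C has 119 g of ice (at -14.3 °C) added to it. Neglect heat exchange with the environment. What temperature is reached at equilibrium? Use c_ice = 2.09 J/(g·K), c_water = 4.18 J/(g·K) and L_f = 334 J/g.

Taking heat into each body as positive, Σ m c ΔT = 0:
warm ice to 0 °C: 119·2.09·(0 − (-14.3)) = 3556.6; melt ice: 119·334 = 39746; warm the meltwater: 497.42 T; water: 3298(T − 83.4)
3795.4 T = 275055 − 43303 = 231752
T ≈ 61.06 °C — above 0 °C, consistent with complete melting.

T_f ≈ 61.1 °C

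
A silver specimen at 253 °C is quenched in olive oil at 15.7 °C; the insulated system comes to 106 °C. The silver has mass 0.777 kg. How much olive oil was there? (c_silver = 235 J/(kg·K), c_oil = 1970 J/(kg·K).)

|Q_silver| = |Q_oil|:
0.777·235·(253 − 106) = m·1970·(106 − 15.7)
177891 m = 26841  ⇒  m ≈ 0.1509 kg

m ≈ 0.151 kg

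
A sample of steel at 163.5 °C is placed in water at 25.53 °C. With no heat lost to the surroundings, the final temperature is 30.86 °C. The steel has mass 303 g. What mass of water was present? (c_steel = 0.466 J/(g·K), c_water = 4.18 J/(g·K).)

m ≈ 841 g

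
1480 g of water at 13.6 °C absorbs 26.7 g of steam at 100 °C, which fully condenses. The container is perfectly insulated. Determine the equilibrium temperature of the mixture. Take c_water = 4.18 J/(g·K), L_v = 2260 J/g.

T_f ≈ 24.7 °C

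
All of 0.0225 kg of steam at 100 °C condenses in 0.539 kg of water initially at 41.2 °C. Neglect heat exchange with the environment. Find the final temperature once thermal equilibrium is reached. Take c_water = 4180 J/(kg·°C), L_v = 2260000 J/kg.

T_f ≈ 65.2 °C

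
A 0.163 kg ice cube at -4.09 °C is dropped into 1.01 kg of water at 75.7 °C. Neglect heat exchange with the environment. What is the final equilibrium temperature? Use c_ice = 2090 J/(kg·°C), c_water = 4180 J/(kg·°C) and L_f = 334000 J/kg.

T_f ≈ 53.8 °C

Energy balance with sensible and latent terms:
ice -4.09→0 °C: 0.163×2090×4.09 = 1393.3
  latent heat to melt: 0.163×334000 = 54442
  meltwater 0→T: 0.163×4180×T = 681.34 T
  water cools: 1.01×4180×(T − 75.7) = 4221.8(T − 75.7)
4903.1 T = 319590 − 55835 = 263755
T ≈ 53.79 °C. Since T > 0 °C, the all-ice-melts assumption holds.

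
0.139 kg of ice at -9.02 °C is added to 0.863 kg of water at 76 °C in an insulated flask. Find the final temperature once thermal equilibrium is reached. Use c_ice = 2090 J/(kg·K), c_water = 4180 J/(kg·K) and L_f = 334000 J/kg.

Taking heat into each body as positive, Σ m c ΔT = 0:
ice -9.02→0 °C: 0.139·2090·9.02 = 2620.4
  fusion: m_ice L_f = 0.139·334000 = 46426
  meltwater 0→T: 0.139·4180·T = 581.02 T
  water: 3607.3(T − 76)
4188.4 T = 274158 − 49046 = 225111
T ≈ 53.75 °C (positive, so assuming full melt was valid).

T_f ≈ 53.7 °C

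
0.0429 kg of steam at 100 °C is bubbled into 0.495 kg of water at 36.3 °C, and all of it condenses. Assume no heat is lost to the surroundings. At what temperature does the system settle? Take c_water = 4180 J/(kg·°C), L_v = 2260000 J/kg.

Net heat exchanged in the isolated system is zero:
latent heat released on condensation: 0.0429·2260000 = 96954; condensate cools 100→T: 0.0429·4180·(T − 100) = 179.32(T − 100); water warms: 0.495·4180·(T − 36.3) = 2069.1(T − 36.3)
2248.4 T = 96954 + 17932 + 75108 = 189995
T ≈ 84.50 °C (< 100 °C, so full condensation is consistent).

T_f ≈ 84.5 °C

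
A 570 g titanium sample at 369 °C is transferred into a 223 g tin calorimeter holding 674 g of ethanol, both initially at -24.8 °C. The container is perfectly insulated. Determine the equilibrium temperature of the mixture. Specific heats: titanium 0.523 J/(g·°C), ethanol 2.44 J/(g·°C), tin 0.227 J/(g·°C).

T_f ≈ 34.1 °C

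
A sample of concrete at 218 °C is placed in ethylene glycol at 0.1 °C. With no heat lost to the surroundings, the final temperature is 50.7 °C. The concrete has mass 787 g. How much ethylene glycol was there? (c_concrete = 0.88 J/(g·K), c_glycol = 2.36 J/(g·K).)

Conservation of energy gives ΣQ = 0:
787×0.88×(50.7 − 218) + m×2.36×(50.7 − 0.1) = 0
119.42 m = 115865
m = 115865/119.42 ≈ 970.3 g

m ≈ 970 g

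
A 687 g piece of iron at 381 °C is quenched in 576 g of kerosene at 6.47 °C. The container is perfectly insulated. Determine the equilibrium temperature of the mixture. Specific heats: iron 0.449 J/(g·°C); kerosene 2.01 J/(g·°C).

T_f ≈ 85.3 °C

Energy conservation, ΣQ = 0:
687·0.449·(T − 381) + 576·2.01·(T − 6.47) = 0
308.46(T − 381) + 1157.8(T − 6.47) = 0
(308.46 + 1157.8) T = 308.46·381 + 1157.8·6.47
T = 125015 / 1466.2 = 85.3 °C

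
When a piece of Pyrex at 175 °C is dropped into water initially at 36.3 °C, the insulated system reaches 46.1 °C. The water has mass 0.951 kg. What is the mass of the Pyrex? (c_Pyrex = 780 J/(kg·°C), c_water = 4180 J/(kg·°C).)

m ≈ 0.387 kg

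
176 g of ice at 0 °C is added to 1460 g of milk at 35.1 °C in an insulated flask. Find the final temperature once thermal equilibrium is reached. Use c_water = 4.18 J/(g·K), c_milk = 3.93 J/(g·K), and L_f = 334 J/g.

T_f ≈ 22.0 °C

Conservation of energy gives ΣQ = 0:
fusion: m_ice L_f = 176·334 = 58784
  meltwater 0→T: 176·4.18·T = 735.68 T
  milk cools: 1460·3.93·(T − 35.1) = 5737.8(T − 35.1)
6473.5 T = 201397 − 58784 = 142613
T ≈ 22.03 °C (positive, so assuming full melt was valid).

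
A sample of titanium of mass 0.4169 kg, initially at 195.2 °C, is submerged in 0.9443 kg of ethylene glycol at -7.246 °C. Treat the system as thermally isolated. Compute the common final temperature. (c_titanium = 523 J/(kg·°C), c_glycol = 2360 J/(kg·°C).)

T_f ≈ 10.8 °C

Energy conservation, ΣQ = 0:
0.4169·523·(T − 195.2) + 0.9443·2360·(T − (-7.246)) = 0
2446.6 T = 26413
T = 26413/2446.6 ≈ 10.80 °C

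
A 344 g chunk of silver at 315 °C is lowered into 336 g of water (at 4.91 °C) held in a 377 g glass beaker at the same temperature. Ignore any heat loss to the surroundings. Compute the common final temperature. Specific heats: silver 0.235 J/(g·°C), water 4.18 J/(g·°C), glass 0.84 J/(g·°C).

T_f ≈ 18.8 °C

Heat gained plus heat lost sum to zero:
344·0.235·(T − 315) + 336·4.18·(T − 4.91) + 377·0.84·(T − 4.91) = 0
80.84(T − 315) + 1404.5(T − 4.91) + 316.68(T − 4.91) = 0
(80.84 + 1404.5 + 316.68) T = 80.84·315 + 1404.5·4.91 + 316.68·4.91
T ≈ 18.82 °C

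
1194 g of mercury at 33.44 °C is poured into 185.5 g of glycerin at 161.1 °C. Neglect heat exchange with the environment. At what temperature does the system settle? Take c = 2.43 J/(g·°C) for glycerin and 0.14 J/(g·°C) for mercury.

T_f ≈ 126.6 °C

Heat lost by the glycerin equals heat gained by the mercury:
185.5*2.43*(161.1 − T) = 1194*0.14*(T − 33.44)
450.77(161.1 − T) = 167.16(T − 33.44)
617.93 T = 78208  ⇒  T ≈ 126.57 °C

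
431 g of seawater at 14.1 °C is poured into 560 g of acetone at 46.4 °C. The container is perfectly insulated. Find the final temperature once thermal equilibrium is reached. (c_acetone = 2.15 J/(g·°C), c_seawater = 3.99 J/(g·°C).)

T_f ≈ 27.4 °C

Heat lost by the acetone equals heat gained by the seawater:
560×2.15×(46.4 − T) = 431×3.99×(T − 14.1)
1204(46.4 − T) = 1719.7(T − 14.1)
2923.7 T = 80113  ⇒  T ≈ 27.40 °C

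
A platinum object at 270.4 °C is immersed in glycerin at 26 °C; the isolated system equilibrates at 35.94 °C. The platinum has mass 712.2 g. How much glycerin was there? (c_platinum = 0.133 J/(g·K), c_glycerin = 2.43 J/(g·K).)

m ≈ 919 g

|Q_platinum| = |Q_glycerin|:
712.2×0.133×(270.4 − 35.94) = m×2.43×(35.94 − 26)
24.15 m = 22209  ⇒  m ≈ 919.5 g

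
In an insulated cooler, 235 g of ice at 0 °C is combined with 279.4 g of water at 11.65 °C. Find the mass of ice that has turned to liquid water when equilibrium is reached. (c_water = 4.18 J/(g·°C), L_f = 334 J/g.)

Heat available from the water dropping to 0 °C: 279.4×4.18×11.65 = 13606 J.
Melting all 235 g of ice would need 235×334 = 78490 J.
Since 13606 < 78490 J, not all the ice melts; equilibrium is at 0 °C.
m_melted×334 = 13606  ⇒  m_melted ≈ 40.74 g.

m_melted ≈ 40.7 g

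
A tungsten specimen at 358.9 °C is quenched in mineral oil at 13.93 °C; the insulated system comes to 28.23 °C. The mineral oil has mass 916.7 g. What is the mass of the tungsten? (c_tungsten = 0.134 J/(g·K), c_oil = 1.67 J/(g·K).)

Setting the total heat transfer to zero:
m·0.134·(28.23 − 358.9) + 916.7·1.67·(28.23 − 13.93) = 0
-44.31 m = -21892
m = -21892/-44.31 ≈ 494.1 g

m ≈ 494 g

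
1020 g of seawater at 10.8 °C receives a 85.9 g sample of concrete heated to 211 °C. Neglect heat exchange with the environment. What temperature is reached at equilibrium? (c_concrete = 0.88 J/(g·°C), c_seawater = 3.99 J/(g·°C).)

T_f ≈ 14.5 °C

Setting the total heat transfer to zero:
85.9·0.88·(T − 211) + 1020·3.99·(T − 10.8) = 0
75.59(T − 211) + 4069.8(T − 10.8) = 0
(75.59 + 4069.8) T = 75.59·211 + 4069.8·10.8
T = 59904/4145.4 ≈ 14.45 °C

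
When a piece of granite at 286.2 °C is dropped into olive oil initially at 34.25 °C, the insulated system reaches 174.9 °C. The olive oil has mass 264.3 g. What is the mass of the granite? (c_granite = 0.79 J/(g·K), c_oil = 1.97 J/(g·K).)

m ≈ 833 g

Net heat exchanged in the isolated system is zero:
m·0.79·(174.9 − 286.2) + 264.3·1.97·(174.9 − 34.25) = 0
-87.93 m = -73232
m = -73232/-87.93 ≈ 832.9 g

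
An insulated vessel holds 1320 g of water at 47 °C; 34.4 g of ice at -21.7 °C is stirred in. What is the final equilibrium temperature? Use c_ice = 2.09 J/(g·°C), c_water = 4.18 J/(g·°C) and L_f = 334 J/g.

T_f ≈ 43.5 °C

Sum of m c ΔT and latent-heat terms is zero:
ice -21.7→0 °C: 34.4×2.09×21.7 = 1560.1; melt ice: 34.4×334 = 11490; meltwater 0→T: 34.4×4.18×T = 143.79 T; water: 5517.6(T − 47)
5661.4 T = 259327 − 13050 = 246277
T ≈ 43.50 °C. Since T > 0 °C, the all-ice-melts assumption holds.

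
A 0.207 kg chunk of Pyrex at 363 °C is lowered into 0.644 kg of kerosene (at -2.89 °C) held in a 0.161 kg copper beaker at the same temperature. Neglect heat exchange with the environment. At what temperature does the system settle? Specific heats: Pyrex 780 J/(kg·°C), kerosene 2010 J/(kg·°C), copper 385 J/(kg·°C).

Energy conservation, ΣQ = 0:
0.207·780·(T − 363) + 0.644·2010·(T − (-2.89)) + 0.161·385·(T − (-2.89)) = 0
(161.46 + 1294.4 + 61.98) T = 161.46·363 + 1294.4·(-2.89) + 61.98·(-2.89)
T = 54690/1517.9 ≈ 36.03 °C

T_f ≈ 36.0 °C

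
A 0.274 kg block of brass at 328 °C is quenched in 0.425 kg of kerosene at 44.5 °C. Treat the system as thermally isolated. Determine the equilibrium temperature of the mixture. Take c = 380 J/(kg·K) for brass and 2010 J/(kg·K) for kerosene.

T_f ≈ 75.3 °C

Set heat shed by the hot body equal to heat absorbed by the cold body:
0.274*380*(328 − T) = 0.425*2010*(T − 44.5)
104.12(328 − T) = 854.25(T − 44.5)
958.37 T = 72165  ⇒  T ≈ 75.30 °C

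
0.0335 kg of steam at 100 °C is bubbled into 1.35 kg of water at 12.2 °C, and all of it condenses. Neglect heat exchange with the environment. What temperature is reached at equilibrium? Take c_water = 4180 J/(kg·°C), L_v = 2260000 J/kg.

T_f ≈ 27.4 °C

Let T be the final temperature. ΣQ_i = 0:
steam→water at 100 °C releases m L_v = 0.0335×2260000 = 75710; condensate cools 100→T: 0.0335×4180×(T − 100) = 140.03(T − 100); water warms: 1.35×4180×(T − 12.2) = 5643(T − 12.2)
5783 T = 75710 + 14003 + 68845 = 158558
T ≈ 27.42 °C — below 100 °C, confirming all the steam condensed.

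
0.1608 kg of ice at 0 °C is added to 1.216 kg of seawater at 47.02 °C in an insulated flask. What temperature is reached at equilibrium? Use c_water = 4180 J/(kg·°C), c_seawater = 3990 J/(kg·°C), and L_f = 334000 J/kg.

Energy conservation, ΣQ = 0:
latent heat to melt: 0.1608×334000 = 53707; warm the meltwater: 672.14 T; seawater: 4851.8(T − 47.02)
5524 T = 228134 − 53707 = 174426
T ≈ 31.58 °C — above 0 °C, consistent with complete melting.

T_f ≈ 31.6 °C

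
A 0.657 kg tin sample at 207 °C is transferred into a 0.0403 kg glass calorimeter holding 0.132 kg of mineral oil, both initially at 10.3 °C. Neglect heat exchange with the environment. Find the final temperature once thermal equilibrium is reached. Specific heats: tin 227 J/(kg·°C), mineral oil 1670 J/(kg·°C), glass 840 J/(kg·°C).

T_f ≈ 83.0 °C

Taking heat into each body as positive, Σ m c ΔT = 0:
0.657*227*(T − 207) + 0.132*1670*(T − 10.3) + 0.0403*840*(T − 10.3) = 0
149.14(T − 207) + 220.44(T − 10.3) + 33.85(T − 10.3) = 0
403.43 T = 33491
T = 33491 / 403.43 = 83 °C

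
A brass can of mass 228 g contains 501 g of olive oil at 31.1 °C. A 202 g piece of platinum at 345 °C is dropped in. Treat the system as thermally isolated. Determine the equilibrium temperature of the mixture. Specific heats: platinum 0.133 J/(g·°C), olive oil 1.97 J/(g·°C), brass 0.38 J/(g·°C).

Taking heat into each body as positive, Σ m c ΔT = 0:
202·0.133·(T − 345) + 501·1.97·(T − 31.1) + 228·0.38·(T − 31.1) = 0
(26.87 + 986.97 + 86.64) T = 26.87·345 + 986.97·31.1 + 86.64·31.1
T = 42658/1100.5 ≈ 38.76 °C

T_f ≈ 38.8 °C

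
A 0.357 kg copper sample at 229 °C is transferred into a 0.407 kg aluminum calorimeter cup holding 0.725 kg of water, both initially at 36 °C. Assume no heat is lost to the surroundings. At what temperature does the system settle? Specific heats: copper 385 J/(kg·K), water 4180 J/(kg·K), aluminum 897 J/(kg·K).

T_f ≈ 43.5 °C

Taking heat into each body as positive, Σ m c ΔT = 0:
0.357*385*(T − 229) + 0.725*4180*(T − 36) + 0.407*897*(T − 36) = 0
137.44(T − 229) + 3030.5(T − 36) + 365.08(T − 36) = 0
(137.44 + 3030.5 + 365.08) T = 137.44*229 + 3030.5*36 + 365.08*36
T = 153716/3533 ≈ 43.51 °C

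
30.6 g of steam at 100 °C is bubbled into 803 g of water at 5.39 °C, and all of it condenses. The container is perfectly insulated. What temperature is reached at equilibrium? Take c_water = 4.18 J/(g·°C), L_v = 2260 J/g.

T_f ≈ 28.7 °C

Net heat exchanged in the isolated system is zero:
steam→water at 100 °C releases m L_v = 30.6·2260 = 69156
  condensate cools 100→T: 30.6·4.18·(T − 100) = 127.91(T − 100)
  original water: 3356.5(T − 5.39)
3484.4 T = 69156 + 12791 + 18092 = 100039
T ≈ 28.71 °C, under the boiling point, so the assumption holds.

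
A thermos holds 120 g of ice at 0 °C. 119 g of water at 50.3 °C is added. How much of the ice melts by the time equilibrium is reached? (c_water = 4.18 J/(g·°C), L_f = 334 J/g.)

Heat available from the water dropping to 0 °C: 119×4.18×50.3 = 25020 J.
To melt every bit of ice: 120×334 = 40080 J.
25020 J < 40080 J, so only part of the ice melts and the system sits at 0 °C.
Mass melted = 25020/334 ≈ 74.91 g.

m_melted ≈ 74.9 g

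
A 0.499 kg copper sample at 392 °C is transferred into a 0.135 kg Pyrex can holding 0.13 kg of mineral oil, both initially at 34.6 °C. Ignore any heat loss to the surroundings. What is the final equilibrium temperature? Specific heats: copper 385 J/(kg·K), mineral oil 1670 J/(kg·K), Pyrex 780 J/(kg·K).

T_f ≈ 168.0 °C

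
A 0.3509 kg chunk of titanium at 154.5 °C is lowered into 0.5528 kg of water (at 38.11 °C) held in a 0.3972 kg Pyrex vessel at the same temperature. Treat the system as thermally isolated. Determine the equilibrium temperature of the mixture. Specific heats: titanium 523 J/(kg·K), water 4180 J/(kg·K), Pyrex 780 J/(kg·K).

T_f ≈ 45.7 °C

Let T be the final temperature. ΣQ_i = 0:
0.3509·523·(T − 154.5) + 0.5528·4180·(T − 38.11) + 0.3972·780·(T − 38.11) = 0
2804 T = 128222
T = 128222/2804 ≈ 45.73 °C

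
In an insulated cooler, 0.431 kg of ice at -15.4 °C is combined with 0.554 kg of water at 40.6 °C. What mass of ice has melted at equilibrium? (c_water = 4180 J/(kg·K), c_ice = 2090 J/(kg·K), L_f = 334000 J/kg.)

Water can give up m c ΔT = 0.554·4180·40.6 = 94018 J before reaching 0 °C.
Of that, 0.431·2090·15.4 = 13872 J goes to bring the ice to 0 °C, leaving 80146 J.
Melting all 0.431 kg of ice would need 0.431·334000 = 143954 J.
That's not enough to melt it all — equilibrium is at 0 °C with ice remaining.
m_melted·334000 = 80146  ⇒  m_melted ≈ 0.24 kg.

m_melted ≈ 0.24 kg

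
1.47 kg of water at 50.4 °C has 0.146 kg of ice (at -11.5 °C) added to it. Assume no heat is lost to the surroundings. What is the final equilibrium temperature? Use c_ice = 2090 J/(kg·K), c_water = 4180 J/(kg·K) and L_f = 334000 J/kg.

Energy conservation, ΣQ = 0:
warm ice to 0 °C: 0.146×2090×(0 − (-11.5)) = 3509.1
  fusion: m_ice L_f = 0.146×334000 = 48764
  meltwater 0→T: 0.146×4180×T = 610.28 T
  water: 6144.6(T − 50.4)
6754.9 T = 309688 − 52273 = 257415
T ≈ 38.11 °C (positive, so assuming full melt was valid).

T_f ≈ 38.1 °C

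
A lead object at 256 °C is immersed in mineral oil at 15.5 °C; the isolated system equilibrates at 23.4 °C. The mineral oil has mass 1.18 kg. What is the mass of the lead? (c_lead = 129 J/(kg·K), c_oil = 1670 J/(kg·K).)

Taking heat into each body as positive, Σ m c ΔT = 0:
m·129·(23.4 − 256) + 1.18·1670·(23.4 − 15.5) = 0
-30005 m = -15568
m = -15568/-30005 ≈ 0.5188 kg

m ≈ 0.519 kg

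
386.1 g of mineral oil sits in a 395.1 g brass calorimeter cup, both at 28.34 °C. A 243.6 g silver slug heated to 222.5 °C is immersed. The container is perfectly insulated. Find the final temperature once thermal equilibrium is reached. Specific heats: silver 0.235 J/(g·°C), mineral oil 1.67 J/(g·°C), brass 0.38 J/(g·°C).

T_f ≈ 41.4 °C

T_f is the heat-capacity-weighted average of the initial temperatures:
T_f = (57.25×222.5 + 644.79×28.34 + 150.14×28.34) / (57.25 + 644.79 + 150.14)
    = 35265 / 852.17 ≈ 41.38 °C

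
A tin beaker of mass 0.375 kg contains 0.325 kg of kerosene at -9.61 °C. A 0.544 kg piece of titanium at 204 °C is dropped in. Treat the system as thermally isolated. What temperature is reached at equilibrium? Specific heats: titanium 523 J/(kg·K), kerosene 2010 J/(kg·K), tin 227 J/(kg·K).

Net heat exchanged in the isolated system is zero:
0.544*523*(T − 204) + 0.325*2010*(T − (-9.61)) + 0.375*227*(T − (-9.61)) = 0
(284.51 + 653.25 + 85.12) T = 284.51*204 + 653.25*(-9.61) + 85.12*(-9.61)
T ≈ 49.80 °C

T_f ≈ 49.8 °C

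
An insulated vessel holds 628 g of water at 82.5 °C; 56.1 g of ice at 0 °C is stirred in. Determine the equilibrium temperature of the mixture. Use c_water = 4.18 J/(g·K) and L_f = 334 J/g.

T_f ≈ 69.2 °C

Heat gained plus heat lost sum to zero:
melt ice: 56.1·334 = 18737
  meltwater 0→T: 56.1·4.18·T = 234.5 T
  water: 2625(T − 82.5)
2859.5 T = 216566 − 18737 = 197828
T ≈ 69.18 °C (positive, so assuming full melt was valid).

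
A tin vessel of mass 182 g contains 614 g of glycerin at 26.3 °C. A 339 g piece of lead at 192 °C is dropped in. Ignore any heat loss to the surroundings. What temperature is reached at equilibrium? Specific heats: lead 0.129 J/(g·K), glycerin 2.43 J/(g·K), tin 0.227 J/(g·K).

T_f ≈ 30.9 °C

Conservation of energy gives ΣQ = 0:
339*0.129*(T − 192) + 614*2.43*(T − 26.3) + 182*0.227*(T − 26.3) = 0
43.73(T − 192) + 1492(T − 26.3) + 41.31(T − 26.3) = 0
1577.1 T = 48723
T = 48723 / 1577.1 = 30.9 °C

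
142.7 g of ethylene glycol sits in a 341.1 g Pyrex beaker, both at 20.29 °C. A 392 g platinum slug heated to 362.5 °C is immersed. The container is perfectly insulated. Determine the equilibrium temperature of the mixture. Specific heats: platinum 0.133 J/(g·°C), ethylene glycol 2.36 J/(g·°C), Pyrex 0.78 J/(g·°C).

T_f ≈ 47.5 °C

Setting the total heat transfer to zero:
392×0.133×(T − 362.5) + 142.7×2.36×(T − 20.29) + 341.1×0.78×(T − 20.29) = 0
(52.14 + 336.77 + 266.06) T = 52.14×362.5 + 336.77×20.29 + 266.06×20.29
T = 31131 / 654.97 = 47.5 °C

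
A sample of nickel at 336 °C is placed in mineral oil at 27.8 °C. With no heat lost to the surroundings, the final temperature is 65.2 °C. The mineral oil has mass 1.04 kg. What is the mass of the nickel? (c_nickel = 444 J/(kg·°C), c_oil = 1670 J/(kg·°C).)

|Q_nickel| = |Q_oil|:
m×444×(336 − 65.2) = 1.04×1670×(65.2 − 27.8)
120235 m = 64956  ⇒  m ≈ 0.5402 kg

m ≈ 0.54 kg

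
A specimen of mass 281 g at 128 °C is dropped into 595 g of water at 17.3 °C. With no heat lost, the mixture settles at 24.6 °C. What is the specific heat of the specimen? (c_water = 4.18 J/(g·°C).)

Let T be the final temperature. ΣQ_i = 0:
281·c·(24.6 − 128) + 595·4.18·(24.6 − 17.3) = 0
-29055 c = -18156
c = -18156/-29055 ≈ 0.6249 J/(g·°C)

c ≈ 0.625 J/(g·°C)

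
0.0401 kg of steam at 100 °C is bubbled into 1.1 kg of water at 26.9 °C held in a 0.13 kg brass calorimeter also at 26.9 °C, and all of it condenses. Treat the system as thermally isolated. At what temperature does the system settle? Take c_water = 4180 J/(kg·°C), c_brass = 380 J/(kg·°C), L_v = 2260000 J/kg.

Energy balance with sensible and latent terms:
condense steam: −0.0401·2260000 = −90626
  condensate cools 100→T: 0.0401·4180·(T − 100) = 167.62(T − 100)
  original water: 4598(T − 26.9)
  brass cup: 0.13·380·(T − 26.9) = 49.4(T − 26.9)
4815 T = 90626 + 16762 + 125015 = 232403
T ≈ 48.27 °C, under the boiling point, so the assumption holds.

T_f ≈ 48.3 °C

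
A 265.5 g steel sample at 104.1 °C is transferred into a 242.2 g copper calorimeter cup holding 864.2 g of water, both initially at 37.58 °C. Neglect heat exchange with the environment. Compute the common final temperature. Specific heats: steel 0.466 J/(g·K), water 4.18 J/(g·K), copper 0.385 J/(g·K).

T_f = Σ m_i c_i T_i / Σ m_i c_i:
T_f = (123.72×104.1 + 3612.4×37.58 + 93.25×37.58) / (123.72 + 3612.4 + 93.25)
    = 152136 / 3829.3 ≈ 39.73 °C

T_f ≈ 39.7 °C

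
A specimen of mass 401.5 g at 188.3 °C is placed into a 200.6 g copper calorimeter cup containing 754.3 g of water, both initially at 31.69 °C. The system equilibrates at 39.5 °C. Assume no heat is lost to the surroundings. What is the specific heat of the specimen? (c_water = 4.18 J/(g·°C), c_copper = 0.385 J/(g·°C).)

Net heat exchanged in the isolated system is zero:
401.5·c·(39.5 − 188.3) + 754.3·4.18·(39.5 − 31.69) + 200.6·0.385·(39.5 − 31.69) = 0
-59743 c = -25228
c = -25228/-59743 ≈ 0.4223 J/(g·°C)

c ≈ 0.422 J/(g·°C)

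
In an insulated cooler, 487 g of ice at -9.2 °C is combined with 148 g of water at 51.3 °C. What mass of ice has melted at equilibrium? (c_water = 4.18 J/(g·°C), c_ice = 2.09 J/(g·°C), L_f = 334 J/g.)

m_melted ≈ 67 g

Water can give up m c ΔT = 148×4.18×51.3 = 31736 J before reaching 0 °C.
Of that, 487×2.09×9.2 = 9364 J goes to bring the ice to 0 °C, leaving 22372 J.
Melting all 487 g of ice would need 487×334 = 162658 J.
22372 J < 162658 J, so only part of the ice melts and the system sits at 0 °C.
m_melt = 22372 / L_f = 66.98 g.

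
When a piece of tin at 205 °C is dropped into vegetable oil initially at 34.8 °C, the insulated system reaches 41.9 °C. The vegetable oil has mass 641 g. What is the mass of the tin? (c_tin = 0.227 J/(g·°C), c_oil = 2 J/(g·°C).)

m ≈ 246 g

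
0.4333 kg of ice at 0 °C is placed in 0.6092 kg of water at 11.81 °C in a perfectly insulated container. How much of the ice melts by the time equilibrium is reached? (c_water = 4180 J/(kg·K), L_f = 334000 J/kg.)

Cooling the water to 0 °C releases 0.6092×4180×11.81 = 30074 J.
Melting all 0.4333 kg of ice would need 0.4333×334000 = 144722 J.
30074 J < 144722 J, so only part of the ice melts and the system sits at 0 °C.
m_melted×334000 = 30074  ⇒  m_melted ≈ 0.09004 kg.

m_melted ≈ 0.09 kg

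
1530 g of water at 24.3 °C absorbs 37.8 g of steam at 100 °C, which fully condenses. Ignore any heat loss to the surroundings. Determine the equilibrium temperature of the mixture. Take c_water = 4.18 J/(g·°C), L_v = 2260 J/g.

T_f ≈ 39.2 °C

Sum of m c ΔT and latent-heat terms is zero:
steam→water at 100 °C releases m L_v = 37.8·2260 = 85428
  condensed water 100 °C→T: 158(T − 100)
  original water: 6395.4(T − 24.3)
6553.4 T = 85428 + 15800 + 155408 = 256637
T ≈ 39.16 °C, under the boiling point, so the assumption holds.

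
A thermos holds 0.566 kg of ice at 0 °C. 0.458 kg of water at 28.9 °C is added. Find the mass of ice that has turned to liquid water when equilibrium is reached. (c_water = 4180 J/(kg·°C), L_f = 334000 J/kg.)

m_melted ≈ 0.166 kg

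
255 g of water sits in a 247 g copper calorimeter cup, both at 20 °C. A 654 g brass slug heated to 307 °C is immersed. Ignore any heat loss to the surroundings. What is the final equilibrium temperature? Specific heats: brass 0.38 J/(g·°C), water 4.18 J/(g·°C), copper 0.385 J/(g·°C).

T_f ≈ 70.6 °C

Let T be the final temperature. ΣQ_i = 0:
654·0.38·(T − 307) + 255·4.18·(T − 20) + 247·0.385·(T − 20) = 0
248.52(T − 307) + 1065.9(T − 20) + 95.09(T − 20) = 0
1409.5 T = 99516
T ≈ 70.60 °C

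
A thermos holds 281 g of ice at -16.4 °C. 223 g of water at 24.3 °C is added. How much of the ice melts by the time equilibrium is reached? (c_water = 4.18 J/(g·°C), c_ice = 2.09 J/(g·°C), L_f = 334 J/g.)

Water can give up m c ΔT = 223·4.18·24.3 = 22651 J before reaching 0 °C.
Of that, 281·2.09·16.4 = 9631.6 J goes to bring the ice to 0 °C, leaving 13019 J.
Melting all 281 g of ice would need 281·334 = 93854 J.
13019 J < 93854 J, so only part of the ice melts and the system sits at 0 °C.
m_melted·334 = 13019  ⇒  m_melted ≈ 38.98 g.

m_melted ≈ 39 g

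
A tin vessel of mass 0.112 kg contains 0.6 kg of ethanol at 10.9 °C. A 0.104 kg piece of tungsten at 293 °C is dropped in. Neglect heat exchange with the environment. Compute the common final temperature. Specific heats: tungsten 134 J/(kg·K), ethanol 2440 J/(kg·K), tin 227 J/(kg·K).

T_f ≈ 13.5 °C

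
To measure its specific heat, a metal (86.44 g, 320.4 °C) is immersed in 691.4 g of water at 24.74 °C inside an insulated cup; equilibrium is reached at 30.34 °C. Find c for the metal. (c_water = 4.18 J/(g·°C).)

c ≈ 0.645 J/(g·°C)

m_s c (T_s − T_f) = m_water c_water (T_f − T_0):
86.44·c·(320.4 − 30.34) = 691.4·4.18·(30.34 − 24.74)
25073 c = 16184  ⇒  c ≈ 0.6455 J/(g·°C)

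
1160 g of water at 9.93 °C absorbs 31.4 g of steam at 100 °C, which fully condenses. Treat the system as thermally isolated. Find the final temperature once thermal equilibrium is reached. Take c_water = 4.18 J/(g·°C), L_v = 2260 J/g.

Conservation of energy gives ΣQ = 0:
condense steam: −31.4·2260 = −70964
  condensed water 100 °C→T: 131.25(T − 100)
  original water: 4848.8(T − 9.93)
4980.1 T = 70964 + 13125 + 48149 = 132238
T ≈ 26.55 °C (< 100 °C, so full condensation is consistent).

T_f ≈ 26.6 °C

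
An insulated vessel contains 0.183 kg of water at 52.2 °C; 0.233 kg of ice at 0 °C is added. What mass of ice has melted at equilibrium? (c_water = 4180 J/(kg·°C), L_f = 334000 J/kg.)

m_melted ≈ 0.12 kg

Water can give up m c ΔT = 0.183·4180·52.2 = 39930 J before reaching 0 °C.
Fully melting the ice requires m_ice L_f = 0.233·334000 = 77822 J.
Since 39930 < 77822 J, not all the ice melts; equilibrium is at 0 °C.
m_melt = 39930 / L_f = 0.1196 kg.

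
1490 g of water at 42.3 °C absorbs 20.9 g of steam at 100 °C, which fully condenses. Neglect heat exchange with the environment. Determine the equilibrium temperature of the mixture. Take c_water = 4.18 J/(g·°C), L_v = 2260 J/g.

T_f ≈ 50.6 °C

Conservation of energy gives ΣQ = 0:
steam→water at 100 °C releases m L_v = 20.9×2260 = 47234; condensate cools 100→T: 20.9×4.18×(T − 100) = 87.36(T − 100); water warms: 1490×4.18×(T − 42.3) = 6228.2(T − 42.3)
6315.6 T = 47234 + 8736.2 + 263453 = 319423
T ≈ 50.58 °C — below 100 °C, confirming all the steam condensed.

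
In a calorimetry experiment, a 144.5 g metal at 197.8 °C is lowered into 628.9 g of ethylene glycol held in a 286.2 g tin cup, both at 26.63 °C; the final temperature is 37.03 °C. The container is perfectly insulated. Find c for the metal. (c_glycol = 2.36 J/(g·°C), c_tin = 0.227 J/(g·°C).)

c ≈ 0.694 J/(g·°C)

Setting the total heat transfer to zero:
144.5·c·(37.03 − 197.8) + 628.9·2.36·(37.03 − 26.63) + 286.2·0.227·(37.03 − 26.63) = 0
-23231 c = -16111
c = -16111/-23231 ≈ 0.6935 J/(g·°C)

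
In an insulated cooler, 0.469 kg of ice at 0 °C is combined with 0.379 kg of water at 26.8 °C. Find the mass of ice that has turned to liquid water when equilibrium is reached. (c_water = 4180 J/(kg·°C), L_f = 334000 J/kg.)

m_melted ≈ 0.127 kg

Water can give up m c ΔT = 0.379×4180×26.8 = 42457 J before reaching 0 °C.
To melt every bit of ice: 0.469×334000 = 156646 J.
That's not enough to melt it all — equilibrium is at 0 °C with ice remaining.
m_melted×334000 = 42457  ⇒  m_melted ≈ 0.1271 kg.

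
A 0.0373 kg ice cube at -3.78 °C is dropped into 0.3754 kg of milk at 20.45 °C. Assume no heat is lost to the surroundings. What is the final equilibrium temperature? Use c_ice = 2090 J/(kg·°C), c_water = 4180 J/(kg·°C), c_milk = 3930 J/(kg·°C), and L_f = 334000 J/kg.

T_f ≈ 10.7 °C

Sum of m c ΔT and latent-heat terms is zero:
warm ice to 0 °C: 0.0373·2090·(0 − (-3.78)) = 294.68
  fusion: m_ice L_f = 0.0373·334000 = 12458
  warm the meltwater: 155.91 T
  milk: 1475.3(T − 20.45)
1631.2 T = 30170 − 12753 = 17417
T ≈ 10.68 °C. Since T > 0 °C, the all-ice-melts assumption holds.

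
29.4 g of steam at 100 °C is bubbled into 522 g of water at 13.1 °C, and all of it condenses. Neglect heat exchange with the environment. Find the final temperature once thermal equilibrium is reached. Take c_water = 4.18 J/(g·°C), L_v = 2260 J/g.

Taking heat into each body as positive, Σ m c ΔT = 0:
latent heat released on condensation: 29.4×2260 = 66444
  condensed water 100 °C→T: 122.89(T − 100)
  water warms: 522×4.18×(T − 13.1) = 2182(T − 13.1)
2304.9 T = 66444 + 12289 + 28584 = 107317
T ≈ 46.56 °C, under the boiling point, so the assumption holds.

T_f ≈ 46.6 °C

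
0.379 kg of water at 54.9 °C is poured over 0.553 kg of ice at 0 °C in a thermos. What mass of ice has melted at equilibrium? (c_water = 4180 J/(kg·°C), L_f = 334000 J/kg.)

Water can give up m c ΔT = 0.379×4180×54.9 = 86974 J before reaching 0 °C.
To melt every bit of ice: 0.553×334000 = 184702 J.
That's not enough to melt it all — equilibrium is at 0 °C with ice remaining.
m_melt = 86974 / L_f = 0.2604 kg.

m_melted ≈ 0.26 kg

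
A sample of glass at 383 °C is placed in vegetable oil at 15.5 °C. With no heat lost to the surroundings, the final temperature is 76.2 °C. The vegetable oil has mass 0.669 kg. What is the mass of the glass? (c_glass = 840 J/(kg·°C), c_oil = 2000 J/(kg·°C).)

|Q_glass| = |Q_oil|:
m×840×(383 − 76.2) = 0.669×2000×(76.2 − 15.5)
257712 m = 81217  ⇒  m ≈ 0.3151 kg

m ≈ 0.315 kg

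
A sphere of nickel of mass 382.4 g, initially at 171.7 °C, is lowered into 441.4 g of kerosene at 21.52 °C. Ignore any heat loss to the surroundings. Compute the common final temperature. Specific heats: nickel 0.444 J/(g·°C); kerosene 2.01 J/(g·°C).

T_f ≈ 45.6 °C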